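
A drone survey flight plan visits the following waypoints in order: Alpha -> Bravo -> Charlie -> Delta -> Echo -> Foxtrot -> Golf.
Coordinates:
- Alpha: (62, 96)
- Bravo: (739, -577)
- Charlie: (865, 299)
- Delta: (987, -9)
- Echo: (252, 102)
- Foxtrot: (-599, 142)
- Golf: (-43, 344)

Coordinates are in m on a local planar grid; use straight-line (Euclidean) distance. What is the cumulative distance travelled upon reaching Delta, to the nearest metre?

2171 m

Leg distances:
Alpha→Bravo: 954.6 m  (cumulative 954.6 m)
Bravo→Charlie: 885.0 m  (cumulative 1839.6 m)
Charlie→Delta: 331.3 m  (cumulative 2170.9 m)
Cumulative distance at Delta ≈ 2171 m.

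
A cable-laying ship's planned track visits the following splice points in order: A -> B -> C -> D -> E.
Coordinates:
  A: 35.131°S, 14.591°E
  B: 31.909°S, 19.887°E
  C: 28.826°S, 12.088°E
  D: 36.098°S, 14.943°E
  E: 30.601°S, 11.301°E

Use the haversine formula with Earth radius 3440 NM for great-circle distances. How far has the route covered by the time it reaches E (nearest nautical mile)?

Leg distances:
A→B: 328.1 NM  (cumulative 328.1 NM)
B→C: 444.2 NM  (cumulative 772.3 NM)
C→D: 459.9 NM  (cumulative 1232.2 NM)
D→E: 377.1 NM  (cumulative 1609.3 NM)
Cumulative distance at E ≈ 1609 NM.

1609 NM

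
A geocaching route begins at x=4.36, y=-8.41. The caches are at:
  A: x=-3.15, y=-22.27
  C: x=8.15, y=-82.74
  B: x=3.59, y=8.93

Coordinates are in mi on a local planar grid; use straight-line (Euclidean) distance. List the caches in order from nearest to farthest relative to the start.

Computing each straight-line distance from x=4.36, y=-8.41:
A x=-3.15, y=-22.27: 15.8 mi
B x=3.59, y=8.93: 17.4 mi
C x=8.15, y=-82.74: 74.4 mi

A, B, C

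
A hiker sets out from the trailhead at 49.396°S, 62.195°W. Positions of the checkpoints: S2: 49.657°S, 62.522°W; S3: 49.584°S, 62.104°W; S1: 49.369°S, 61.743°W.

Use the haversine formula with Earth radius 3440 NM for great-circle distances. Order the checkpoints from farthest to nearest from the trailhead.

S2, S1, S3

Distance from the trailhead at 49.396°S, 62.195°W to each:
S2 49.657°S, 62.522°W: 20.2 NM
S1 49.369°S, 61.743°W: 17.7 NM
S3 49.584°S, 62.104°W: 11.8 NM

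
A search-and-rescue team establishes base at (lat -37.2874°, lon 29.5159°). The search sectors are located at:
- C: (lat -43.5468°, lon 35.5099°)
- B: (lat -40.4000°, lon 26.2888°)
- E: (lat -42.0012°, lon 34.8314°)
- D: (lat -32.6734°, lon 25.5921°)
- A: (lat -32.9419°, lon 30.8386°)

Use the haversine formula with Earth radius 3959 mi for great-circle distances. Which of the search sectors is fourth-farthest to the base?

Distances from the base ((lat -37.2874°, lon 29.5159°)):
C: 534.9 mi
E: 431.2 mi
D: 388.5 mi
A: 309.4 mi
B: 276.4 mi
The fourth-farthest is A at 309.4 mi.

A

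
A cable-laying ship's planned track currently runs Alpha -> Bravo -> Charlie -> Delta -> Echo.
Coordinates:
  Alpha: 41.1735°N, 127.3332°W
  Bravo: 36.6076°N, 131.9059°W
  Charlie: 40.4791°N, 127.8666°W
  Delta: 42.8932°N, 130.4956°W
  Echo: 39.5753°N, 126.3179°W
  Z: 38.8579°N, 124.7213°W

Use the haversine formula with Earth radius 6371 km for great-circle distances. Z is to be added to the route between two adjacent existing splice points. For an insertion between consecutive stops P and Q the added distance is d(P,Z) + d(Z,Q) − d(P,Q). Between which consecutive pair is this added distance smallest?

Added distance for inserting Z between each consecutive pair:
Alpha–Bravo: 376.0 km
Bravo–Charlie: 447.8 km
Charlie–Delta: 638.8 km
Delta–Echo: 311.8 km
Smallest added distance is 311.8 km, inserting between Delta and Echo.

between Delta and Echo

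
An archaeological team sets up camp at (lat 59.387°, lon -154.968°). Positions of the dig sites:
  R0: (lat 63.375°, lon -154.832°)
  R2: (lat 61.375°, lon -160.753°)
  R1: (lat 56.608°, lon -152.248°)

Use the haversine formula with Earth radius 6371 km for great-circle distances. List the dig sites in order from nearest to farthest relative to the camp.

R1, R2, R0

Distance from the camp at (lat 59.387°, lon -154.968°) to each:
R1 (lat 56.608°, lon -152.248°): 348.0 km
R2 (lat 61.375°, lon -160.753°): 387.0 km
R0 (lat 63.375°, lon -154.832°): 443.5 km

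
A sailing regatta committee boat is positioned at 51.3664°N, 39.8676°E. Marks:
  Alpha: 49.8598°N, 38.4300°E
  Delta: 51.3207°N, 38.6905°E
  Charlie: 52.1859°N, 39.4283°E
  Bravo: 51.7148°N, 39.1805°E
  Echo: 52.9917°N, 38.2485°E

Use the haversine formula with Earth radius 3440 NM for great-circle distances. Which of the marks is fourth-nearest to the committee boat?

Distance to each, sorted:
Bravo: 33.1 NM
Delta: 44.2 NM
Charlie: 51.8 NM
Alpha: 105.7 NM
Echo: 114.3 NM
The fourth-nearest is Alpha at 105.7 NM.

Alpha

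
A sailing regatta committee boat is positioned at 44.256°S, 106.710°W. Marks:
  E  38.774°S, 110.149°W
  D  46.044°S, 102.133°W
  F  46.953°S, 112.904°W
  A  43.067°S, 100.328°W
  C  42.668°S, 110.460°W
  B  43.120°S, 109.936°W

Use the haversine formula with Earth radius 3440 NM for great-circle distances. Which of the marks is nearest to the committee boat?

B

Distance to each, sorted:
B: 155.8 NM
C: 189.2 NM
D: 221.5 NM
A: 286.2 NM
F: 306.3 NM
E: 363.6 NM
The nearest is B at 155.8 NM.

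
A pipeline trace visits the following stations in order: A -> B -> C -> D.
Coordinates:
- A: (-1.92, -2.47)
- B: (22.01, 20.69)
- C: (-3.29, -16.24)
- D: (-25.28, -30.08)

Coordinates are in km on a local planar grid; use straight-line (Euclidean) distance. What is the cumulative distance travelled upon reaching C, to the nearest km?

78 km

Leg distances:
A→B: 33.3 km  (cumulative 33.3 km)
B→C: 44.8 km  (cumulative 78.1 km)
Cumulative distance at C ≈ 78 km.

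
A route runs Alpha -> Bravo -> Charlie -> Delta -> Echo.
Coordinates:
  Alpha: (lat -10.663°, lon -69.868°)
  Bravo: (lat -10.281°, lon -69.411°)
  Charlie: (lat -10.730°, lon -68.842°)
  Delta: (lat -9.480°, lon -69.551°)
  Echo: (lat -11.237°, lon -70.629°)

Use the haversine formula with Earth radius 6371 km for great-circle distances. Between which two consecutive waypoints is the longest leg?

Delta–Echo

Leg distances:
Alpha→Bravo: 65.6 km
Bravo→Charlie: 79.8 km
Charlie→Delta: 159.2 km
Delta→Echo: 228.2 km
The longest leg is Delta–Echo at 228.2 km.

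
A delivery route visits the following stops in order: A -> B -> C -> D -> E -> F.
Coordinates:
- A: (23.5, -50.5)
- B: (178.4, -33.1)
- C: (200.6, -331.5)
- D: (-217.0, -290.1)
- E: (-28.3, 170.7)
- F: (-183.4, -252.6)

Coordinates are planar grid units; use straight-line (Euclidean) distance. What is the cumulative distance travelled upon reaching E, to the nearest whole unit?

1373

Leg distances:
A→B: 155.9  (cumulative 155.9)
B→C: 299.2  (cumulative 455.1)
C→D: 419.6  (cumulative 874.7)
D→E: 497.9  (cumulative 1372.7)
Cumulative distance at E ≈ 1373.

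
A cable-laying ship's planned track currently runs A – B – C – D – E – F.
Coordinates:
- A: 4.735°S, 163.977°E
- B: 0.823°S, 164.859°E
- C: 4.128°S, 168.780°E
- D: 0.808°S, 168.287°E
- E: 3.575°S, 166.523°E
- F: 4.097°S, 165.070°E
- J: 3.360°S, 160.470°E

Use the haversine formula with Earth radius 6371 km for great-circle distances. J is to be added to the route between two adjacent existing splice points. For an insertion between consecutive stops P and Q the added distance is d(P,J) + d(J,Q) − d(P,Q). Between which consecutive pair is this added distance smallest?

between A and B

Added distance for inserting J between each consecutive pair:
A–B: 535.4 km
B–C: 919.5 km
C–D: 1466.5 km
D–E: 1221.2 km
E–F: 1017.9 km
Smallest added distance is 535.4 km, inserting between A and B.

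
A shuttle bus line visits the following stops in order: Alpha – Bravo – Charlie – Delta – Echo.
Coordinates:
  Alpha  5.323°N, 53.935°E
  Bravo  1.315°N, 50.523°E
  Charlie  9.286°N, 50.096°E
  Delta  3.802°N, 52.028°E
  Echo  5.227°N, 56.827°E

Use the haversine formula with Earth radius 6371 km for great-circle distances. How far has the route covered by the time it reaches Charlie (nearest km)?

Leg distances:
Alpha→Bravo: 584.8 km  (cumulative 584.8 km)
Bravo→Charlie: 887.6 km  (cumulative 1472.4 km)
Cumulative distance at Charlie ≈ 1472 km.

1472 km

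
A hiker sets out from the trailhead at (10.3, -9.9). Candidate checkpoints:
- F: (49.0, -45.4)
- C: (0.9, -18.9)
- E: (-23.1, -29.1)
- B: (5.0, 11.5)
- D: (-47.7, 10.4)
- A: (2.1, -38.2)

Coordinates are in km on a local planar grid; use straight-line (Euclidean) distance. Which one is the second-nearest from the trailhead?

B

Distance to each, sorted:
C: 13.0 km
B: 22.0 km
A: 29.5 km
E: 38.5 km
F: 52.5 km
D: 61.4 km
The second-nearest is B at 22.0 km.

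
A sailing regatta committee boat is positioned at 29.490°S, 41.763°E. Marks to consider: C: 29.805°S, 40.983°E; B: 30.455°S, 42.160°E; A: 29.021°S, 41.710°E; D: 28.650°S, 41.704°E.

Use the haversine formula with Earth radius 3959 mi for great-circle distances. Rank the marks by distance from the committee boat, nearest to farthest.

Computing each great-circle distance from 29.490°S, 41.763°E:
A 29.021°S, 41.710°E: 32.6 mi
C 29.805°S, 40.983°E: 51.7 mi
D 28.650°S, 41.704°E: 58.2 mi
B 30.455°S, 42.160°E: 70.8 mi

A, C, D, B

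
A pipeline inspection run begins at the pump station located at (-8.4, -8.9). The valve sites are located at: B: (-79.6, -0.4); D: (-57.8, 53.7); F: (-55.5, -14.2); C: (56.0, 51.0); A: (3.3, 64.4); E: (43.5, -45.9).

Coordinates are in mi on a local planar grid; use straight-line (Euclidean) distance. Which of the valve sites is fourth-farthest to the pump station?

Distances from the pump station ((-8.4, -8.9)):
C: 88.0 mi
D: 79.7 mi
A: 74.2 mi
B: 71.7 mi
E: 63.7 mi
F: 47.4 mi
The fourth-farthest is B at 71.7 mi.

B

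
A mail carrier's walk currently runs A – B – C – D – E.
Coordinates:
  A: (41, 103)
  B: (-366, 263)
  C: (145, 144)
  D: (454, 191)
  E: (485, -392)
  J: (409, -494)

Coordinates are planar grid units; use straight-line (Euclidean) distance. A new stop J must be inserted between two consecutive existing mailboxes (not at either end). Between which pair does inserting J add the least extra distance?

Added distance for inserting J between each consecutive pair:
A–B: 1347.4
B–C: 1249.2
C–D: 1064.4
D–E: 229.9
Smallest added distance is 229.9, inserting between D and E.

between D and E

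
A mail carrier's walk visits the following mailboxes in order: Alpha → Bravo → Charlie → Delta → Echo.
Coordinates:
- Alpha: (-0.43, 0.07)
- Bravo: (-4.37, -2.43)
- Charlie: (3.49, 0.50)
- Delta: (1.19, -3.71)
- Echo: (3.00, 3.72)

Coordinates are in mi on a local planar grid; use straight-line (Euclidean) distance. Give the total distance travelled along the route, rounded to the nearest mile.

25 mi

Leg distances:
Alpha→Bravo: 4.7 mi  (cumulative 4.7 mi)
Bravo→Charlie: 8.4 mi  (cumulative 13.1 mi)
Charlie→Delta: 4.8 mi  (cumulative 17.9 mi)
Delta→Echo: 7.6 mi  (cumulative 25.5 mi)
Total route length ≈ 25 mi.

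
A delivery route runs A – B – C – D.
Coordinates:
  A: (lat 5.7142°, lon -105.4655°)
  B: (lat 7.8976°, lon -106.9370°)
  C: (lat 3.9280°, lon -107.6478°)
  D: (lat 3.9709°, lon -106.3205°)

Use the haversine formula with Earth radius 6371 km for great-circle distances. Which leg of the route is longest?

Leg distances:
A→B: 292.1 km
B→C: 448.3 km
C→D: 147.3 km
The longest leg is B–C at 448.3 km.

B–C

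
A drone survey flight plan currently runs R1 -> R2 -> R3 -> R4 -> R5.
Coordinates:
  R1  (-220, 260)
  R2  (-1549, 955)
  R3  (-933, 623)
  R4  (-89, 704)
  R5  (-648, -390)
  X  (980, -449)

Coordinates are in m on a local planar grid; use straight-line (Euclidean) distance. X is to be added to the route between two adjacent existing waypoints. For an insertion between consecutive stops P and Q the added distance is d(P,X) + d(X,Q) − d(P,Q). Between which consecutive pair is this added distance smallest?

Added distance for inserting X between each consecutive pair:
R1–R2: 2786.6 m
R2–R3: 4385.7 m
R3–R4: 2917.3 m
R4–R5: 1972.8 m
Smallest added distance is 1972.8 m, inserting between R4 and R5.

between R4 and R5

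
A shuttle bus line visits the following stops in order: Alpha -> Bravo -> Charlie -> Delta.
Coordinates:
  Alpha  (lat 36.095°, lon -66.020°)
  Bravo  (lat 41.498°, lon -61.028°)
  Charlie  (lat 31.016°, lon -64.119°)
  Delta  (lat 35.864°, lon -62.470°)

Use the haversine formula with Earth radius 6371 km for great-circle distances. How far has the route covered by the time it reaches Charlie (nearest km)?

Leg distances:
Alpha→Bravo: 740.0 km  (cumulative 740.0 km)
Bravo→Charlie: 1197.8 km  (cumulative 1937.8 km)
Cumulative distance at Charlie ≈ 1938 km.

1938 km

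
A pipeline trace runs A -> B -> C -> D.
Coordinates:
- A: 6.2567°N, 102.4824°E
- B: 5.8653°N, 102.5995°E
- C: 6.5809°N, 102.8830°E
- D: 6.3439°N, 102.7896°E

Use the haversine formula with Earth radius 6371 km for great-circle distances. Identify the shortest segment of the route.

C–D

Leg distances:
A→B: 45.4 km
B→C: 85.5 km
C→D: 28.3 km
The shortest leg is C–D at 28.3 km.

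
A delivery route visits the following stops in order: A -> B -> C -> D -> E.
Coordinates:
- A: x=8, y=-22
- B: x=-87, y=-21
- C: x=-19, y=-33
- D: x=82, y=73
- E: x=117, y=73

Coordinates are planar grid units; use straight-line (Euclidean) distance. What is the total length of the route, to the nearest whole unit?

Leg distances:
A→B: 95.0  (cumulative 95.0)
B→C: 69.1  (cumulative 164.1)
C→D: 146.4  (cumulative 310.5)
D→E: 35.0  (cumulative 345.5)
Total route length ≈ 345.

345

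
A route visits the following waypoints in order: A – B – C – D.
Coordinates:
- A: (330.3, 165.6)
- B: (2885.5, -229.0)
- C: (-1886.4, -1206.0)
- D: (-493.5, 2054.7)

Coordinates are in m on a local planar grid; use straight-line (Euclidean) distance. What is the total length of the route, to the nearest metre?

11002 m

Leg distances:
A→B: 2585.5 m  (cumulative 2585.5 m)
B→C: 4870.9 m  (cumulative 7456.4 m)
C→D: 3545.7 m  (cumulative 11002.1 m)
Total route length ≈ 11002 m.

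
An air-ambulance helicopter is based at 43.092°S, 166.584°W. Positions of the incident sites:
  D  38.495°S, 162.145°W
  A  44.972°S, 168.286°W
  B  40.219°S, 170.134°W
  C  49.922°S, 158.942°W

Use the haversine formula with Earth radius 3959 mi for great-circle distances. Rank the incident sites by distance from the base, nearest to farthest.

Distance from the base at 43.092°S, 166.584°W to each:
A 44.972°S, 168.286°W: 155.0 mi
B 40.219°S, 170.134°W: 270.1 mi
D 38.495°S, 162.145°W: 393.3 mi
C 49.922°S, 158.942°W: 595.0 mi

A, B, D, C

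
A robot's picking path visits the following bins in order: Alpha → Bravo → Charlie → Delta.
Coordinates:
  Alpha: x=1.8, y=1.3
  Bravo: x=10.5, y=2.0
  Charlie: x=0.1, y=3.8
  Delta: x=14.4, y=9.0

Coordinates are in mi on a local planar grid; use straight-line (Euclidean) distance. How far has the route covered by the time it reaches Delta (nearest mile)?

Leg distances:
Alpha→Bravo: 8.7 mi  (cumulative 8.7 mi)
Bravo→Charlie: 10.6 mi  (cumulative 19.3 mi)
Charlie→Delta: 15.2 mi  (cumulative 34.5 mi)
Cumulative distance at Delta ≈ 34 mi.

34 mi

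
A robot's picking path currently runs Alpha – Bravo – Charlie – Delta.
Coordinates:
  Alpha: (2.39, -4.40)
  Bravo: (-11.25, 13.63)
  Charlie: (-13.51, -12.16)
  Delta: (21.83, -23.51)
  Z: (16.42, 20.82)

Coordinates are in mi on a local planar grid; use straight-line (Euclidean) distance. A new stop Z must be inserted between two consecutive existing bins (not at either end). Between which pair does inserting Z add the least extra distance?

between Alpha and Bravo

Added distance for inserting Z between each consecutive pair:
Alpha–Bravo: 34.8 mi
Bravo–Charlie: 47.2 mi
Charlie–Delta: 52.1 mi
Smallest added distance is 34.8 mi, inserting between Alpha and Bravo.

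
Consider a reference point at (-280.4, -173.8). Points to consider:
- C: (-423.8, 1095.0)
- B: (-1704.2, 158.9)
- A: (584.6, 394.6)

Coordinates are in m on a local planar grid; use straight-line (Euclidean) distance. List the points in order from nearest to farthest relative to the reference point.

A, C, B

Computing each straight-line distance from (-280.4, -173.8):
A (584.6, 394.6): 1035.0 m
C (-423.8, 1095.0): 1276.9 m
B (-1704.2, 158.9): 1462.2 m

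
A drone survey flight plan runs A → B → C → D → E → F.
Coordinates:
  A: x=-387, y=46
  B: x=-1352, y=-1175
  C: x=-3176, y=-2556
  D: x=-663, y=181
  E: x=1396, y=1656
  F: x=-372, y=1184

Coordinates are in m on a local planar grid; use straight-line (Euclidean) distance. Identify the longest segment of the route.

Leg distances:
A→B: 1556.3 m
B→C: 2287.8 m
C→D: 3715.7 m
D→E: 2532.8 m
E→F: 1829.9 m
The longest leg is C–D at 3715.7 m.

C–D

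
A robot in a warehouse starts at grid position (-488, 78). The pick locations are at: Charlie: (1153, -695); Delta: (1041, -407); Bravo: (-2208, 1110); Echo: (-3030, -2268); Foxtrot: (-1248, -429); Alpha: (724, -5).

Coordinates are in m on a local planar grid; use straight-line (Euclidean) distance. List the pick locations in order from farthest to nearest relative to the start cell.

Echo, Bravo, Charlie, Delta, Alpha, Foxtrot

Distances from the start cell:
Echo (-3030, -2268): 3459.1 m
Bravo (-2208, 1110): 2005.8 m
Charlie (1153, -695): 1813.9 m
Delta (1041, -407): 1604.1 m
Alpha (724, -5): 1214.8 m
Foxtrot (-1248, -429): 913.6 m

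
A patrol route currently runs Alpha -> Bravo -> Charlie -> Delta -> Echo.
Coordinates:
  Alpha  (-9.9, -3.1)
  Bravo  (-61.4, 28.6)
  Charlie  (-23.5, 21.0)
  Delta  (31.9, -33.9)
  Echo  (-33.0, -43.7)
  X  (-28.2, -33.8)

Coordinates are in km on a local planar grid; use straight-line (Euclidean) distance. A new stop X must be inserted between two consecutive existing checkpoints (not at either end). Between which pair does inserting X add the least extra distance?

between Delta and Echo

Added distance for inserting X between each consecutive pair:
Alpha–Bravo: 45.9 km
Bravo–Charlie: 87.0 km
Charlie–Delta: 37.1 km
Delta–Echo: 5.5 km
Smallest added distance is 5.5 km, inserting between Delta and Echo.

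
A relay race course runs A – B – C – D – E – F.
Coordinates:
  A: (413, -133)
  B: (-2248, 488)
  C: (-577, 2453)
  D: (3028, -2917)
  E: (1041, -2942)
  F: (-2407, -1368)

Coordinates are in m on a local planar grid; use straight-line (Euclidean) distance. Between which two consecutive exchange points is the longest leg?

C–D

Leg distances:
A→B: 2732.5 m
B→C: 2579.4 m
C→D: 6467.8 m
D→E: 1987.2 m
E→F: 3790.3 m
The longest leg is C–D at 6467.8 m.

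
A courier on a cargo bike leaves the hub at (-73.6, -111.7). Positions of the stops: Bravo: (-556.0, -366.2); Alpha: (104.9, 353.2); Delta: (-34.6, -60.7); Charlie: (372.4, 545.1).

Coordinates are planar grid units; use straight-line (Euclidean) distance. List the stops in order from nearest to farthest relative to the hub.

Distances from the hub:
Delta (-34.6, -60.7): 64.2
Alpha (104.9, 353.2): 498.0
Bravo (-556.0, -366.2): 545.4
Charlie (372.4, 545.1): 793.9

Delta, Alpha, Bravo, Charlie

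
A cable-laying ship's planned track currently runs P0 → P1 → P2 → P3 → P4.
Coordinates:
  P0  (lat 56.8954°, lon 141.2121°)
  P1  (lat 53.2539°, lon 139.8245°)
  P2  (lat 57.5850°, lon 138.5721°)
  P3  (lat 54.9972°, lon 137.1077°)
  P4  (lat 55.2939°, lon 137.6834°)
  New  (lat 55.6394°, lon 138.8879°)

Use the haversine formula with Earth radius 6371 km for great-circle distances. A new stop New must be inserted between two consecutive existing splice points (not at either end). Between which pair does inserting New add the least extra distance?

Added distance for inserting New between each consecutive pair:
P0–P1: 57.9 km
P1–P2: 1.3 km
P2–P3: 49.0 km
P3–P4: 169.2 km
Smallest added distance is 1.3 km, inserting between P1 and P2.

between P1 and P2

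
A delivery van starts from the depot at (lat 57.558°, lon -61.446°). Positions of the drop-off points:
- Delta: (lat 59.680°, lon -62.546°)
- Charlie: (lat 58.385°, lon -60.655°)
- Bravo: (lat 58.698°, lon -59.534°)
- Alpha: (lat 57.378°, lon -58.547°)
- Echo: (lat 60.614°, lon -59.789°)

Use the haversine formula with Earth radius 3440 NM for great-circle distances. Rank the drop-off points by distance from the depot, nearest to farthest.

Distance from the depot at (lat 57.558°, lon -61.446°) to each:
Charlie (lat 58.385°, lon -60.655°): 55.7 NM
Bravo (lat 58.698°, lon -59.534°): 91.4 NM
Alpha (lat 57.378°, lon -58.547°): 94.2 NM
Delta (lat 59.680°, lon -62.546°): 132.0 NM
Echo (lat 60.614°, lon -59.789°): 190.5 NM

Charlie, Bravo, Alpha, Delta, Echo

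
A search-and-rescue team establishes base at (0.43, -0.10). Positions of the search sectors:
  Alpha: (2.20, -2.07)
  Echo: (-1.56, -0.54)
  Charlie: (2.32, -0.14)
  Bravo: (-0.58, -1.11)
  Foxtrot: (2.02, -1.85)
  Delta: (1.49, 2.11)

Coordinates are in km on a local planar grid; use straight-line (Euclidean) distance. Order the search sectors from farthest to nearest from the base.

Alpha, Delta, Foxtrot, Echo, Charlie, Bravo

Distance from the base at (0.43, -0.10) to each:
Alpha (2.20, -2.07): 2.6 km
Delta (1.49, 2.11): 2.5 km
Foxtrot (2.02, -1.85): 2.4 km
Echo (-1.56, -0.54): 2.0 km
Charlie (2.32, -0.14): 1.9 km
Bravo (-0.58, -1.11): 1.4 km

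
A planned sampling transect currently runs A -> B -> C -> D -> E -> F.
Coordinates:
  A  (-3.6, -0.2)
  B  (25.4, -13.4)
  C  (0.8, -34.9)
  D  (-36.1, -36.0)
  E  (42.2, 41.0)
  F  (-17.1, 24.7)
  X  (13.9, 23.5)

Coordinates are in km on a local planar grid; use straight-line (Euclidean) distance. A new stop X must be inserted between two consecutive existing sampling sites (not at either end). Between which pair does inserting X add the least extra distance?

between D and E

Added distance for inserting X between each consecutive pair:
A–B: 36.2 km
B–C: 65.8 km
C–D: 100.7 km
D–E: 1.2 km
E–F: 2.8 km
Smallest added distance is 1.2 km, inserting between D and E.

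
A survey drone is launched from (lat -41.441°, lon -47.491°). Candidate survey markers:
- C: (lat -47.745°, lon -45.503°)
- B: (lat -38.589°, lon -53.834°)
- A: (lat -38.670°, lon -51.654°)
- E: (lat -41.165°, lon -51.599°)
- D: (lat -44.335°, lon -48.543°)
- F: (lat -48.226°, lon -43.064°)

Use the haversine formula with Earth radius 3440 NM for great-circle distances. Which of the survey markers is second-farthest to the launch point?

Distances from the launch point ((lat -41.441°, lon -47.491°)):
F: 448.7 NM
C: 387.9 NM
B: 338.1 NM
A: 253.5 NM
E: 186.0 NM
D: 179.8 NM
The second-farthest is C at 387.9 NM.

C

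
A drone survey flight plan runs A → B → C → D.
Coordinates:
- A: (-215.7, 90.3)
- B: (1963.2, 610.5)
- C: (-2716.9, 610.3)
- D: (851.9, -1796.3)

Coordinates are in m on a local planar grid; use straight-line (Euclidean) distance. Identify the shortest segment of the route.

A–B

Leg distances:
A→B: 2240.1 m
B→C: 4680.1 m
C→D: 4304.4 m
The shortest leg is A–B at 2240.1 m.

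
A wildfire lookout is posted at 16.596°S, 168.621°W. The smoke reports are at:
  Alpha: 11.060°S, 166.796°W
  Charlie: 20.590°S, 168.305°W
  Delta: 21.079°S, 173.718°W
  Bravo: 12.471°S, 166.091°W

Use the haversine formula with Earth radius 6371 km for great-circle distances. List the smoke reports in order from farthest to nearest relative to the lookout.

Computing each great-circle distance from 16.596°S, 168.621°W:
Delta 21.079°S, 173.718°W: 732.1 km
Alpha 11.060°S, 166.796°W: 646.3 km
Bravo 12.471°S, 166.091°W: 533.4 km
Charlie 20.590°S, 168.305°W: 445.4 km

Delta, Alpha, Bravo, Charlie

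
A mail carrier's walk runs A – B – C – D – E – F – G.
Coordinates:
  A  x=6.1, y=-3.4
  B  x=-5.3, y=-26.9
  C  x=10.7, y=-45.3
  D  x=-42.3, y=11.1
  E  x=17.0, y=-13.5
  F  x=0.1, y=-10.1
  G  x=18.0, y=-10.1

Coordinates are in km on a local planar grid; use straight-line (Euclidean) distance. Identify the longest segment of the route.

C–D

Leg distances:
A→B: 26.1 km
B→C: 24.4 km
C→D: 77.4 km
D→E: 64.2 km
E→F: 17.2 km
F→G: 17.9 km
The longest leg is C–D at 77.4 km.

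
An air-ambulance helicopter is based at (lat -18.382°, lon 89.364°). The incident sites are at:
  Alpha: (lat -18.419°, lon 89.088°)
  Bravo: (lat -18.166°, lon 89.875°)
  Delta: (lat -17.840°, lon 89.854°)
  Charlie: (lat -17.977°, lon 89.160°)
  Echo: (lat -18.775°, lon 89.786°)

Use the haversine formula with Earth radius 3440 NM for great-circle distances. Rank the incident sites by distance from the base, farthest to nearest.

Delta, Echo, Bravo, Charlie, Alpha

Distances from the base:
Delta (lat -17.840°, lon 89.854°): 42.9 NM
Echo (lat -18.775°, lon 89.786°): 33.7 NM
Bravo (lat -18.166°, lon 89.875°): 31.9 NM
Charlie (lat -17.977°, lon 89.160°): 27.0 NM
Alpha (lat -18.419°, lon 89.088°): 15.9 NM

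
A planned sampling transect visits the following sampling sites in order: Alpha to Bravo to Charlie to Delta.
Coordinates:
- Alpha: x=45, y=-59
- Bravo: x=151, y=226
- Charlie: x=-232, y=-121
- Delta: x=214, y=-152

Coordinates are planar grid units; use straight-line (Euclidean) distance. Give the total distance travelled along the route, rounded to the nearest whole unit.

1268

Leg distances:
Alpha→Bravo: 304.1  (cumulative 304.1)
Bravo→Charlie: 516.8  (cumulative 820.9)
Charlie→Delta: 447.1  (cumulative 1268.0)
Total route length ≈ 1268.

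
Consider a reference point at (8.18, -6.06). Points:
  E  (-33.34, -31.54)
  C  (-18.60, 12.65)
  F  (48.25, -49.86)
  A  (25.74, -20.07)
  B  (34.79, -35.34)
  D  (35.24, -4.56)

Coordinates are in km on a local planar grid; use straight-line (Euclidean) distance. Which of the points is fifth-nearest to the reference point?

E

Distances from the reference point ((8.18, -6.06)):
A: 22.5 km
D: 27.1 km
C: 32.7 km
B: 39.6 km
E: 48.7 km
F: 59.4 km
The fifth-nearest is E at 48.7 km.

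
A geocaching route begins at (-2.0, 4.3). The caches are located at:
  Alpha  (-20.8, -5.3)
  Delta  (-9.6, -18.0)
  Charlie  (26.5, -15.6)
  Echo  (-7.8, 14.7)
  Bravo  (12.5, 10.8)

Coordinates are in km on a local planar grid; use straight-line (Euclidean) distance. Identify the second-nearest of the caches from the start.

Bravo

Distances from the start ((-2.0, 4.3)):
Echo: 11.9 km
Bravo: 15.9 km
Alpha: 21.1 km
Delta: 23.6 km
Charlie: 34.8 km
The second-nearest is Bravo at 15.9 km.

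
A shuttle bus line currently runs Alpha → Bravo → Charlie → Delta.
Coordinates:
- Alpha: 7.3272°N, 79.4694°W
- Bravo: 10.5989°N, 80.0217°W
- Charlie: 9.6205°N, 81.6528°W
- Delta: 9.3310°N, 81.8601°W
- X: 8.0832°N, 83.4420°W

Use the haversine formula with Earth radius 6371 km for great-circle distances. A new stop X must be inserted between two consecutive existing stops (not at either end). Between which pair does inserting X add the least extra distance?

between Charlie and Delta

Added distance for inserting X between each consecutive pair:
Alpha–Bravo: 545.0 km
Bravo–Charlie: 519.5 km
Charlie–Delta: 443.5 km
Smallest added distance is 443.5 km, inserting between Charlie and Delta.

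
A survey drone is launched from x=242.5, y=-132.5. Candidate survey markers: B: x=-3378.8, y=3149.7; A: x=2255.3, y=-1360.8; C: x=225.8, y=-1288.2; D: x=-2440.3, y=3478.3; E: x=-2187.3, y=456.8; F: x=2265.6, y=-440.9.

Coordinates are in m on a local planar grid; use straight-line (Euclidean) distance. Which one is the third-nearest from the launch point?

Distance to each, sorted:
C: 1155.8 m
F: 2046.5 m
A: 2358.0 m
E: 2500.2 m
D: 4498.4 m
B: 4887.4 m
The third-nearest is A at 2358.0 m.

A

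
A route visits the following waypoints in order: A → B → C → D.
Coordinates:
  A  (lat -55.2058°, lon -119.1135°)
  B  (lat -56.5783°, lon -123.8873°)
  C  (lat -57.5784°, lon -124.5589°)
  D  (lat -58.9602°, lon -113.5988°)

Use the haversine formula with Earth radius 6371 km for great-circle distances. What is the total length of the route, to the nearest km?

Leg distances:
A→B: 334.4 km  (cumulative 334.4 km)
B→C: 118.4 km  (cumulative 452.8 km)
C→D: 658.3 km  (cumulative 1111.1 km)
Total route length ≈ 1111 km.

1111 km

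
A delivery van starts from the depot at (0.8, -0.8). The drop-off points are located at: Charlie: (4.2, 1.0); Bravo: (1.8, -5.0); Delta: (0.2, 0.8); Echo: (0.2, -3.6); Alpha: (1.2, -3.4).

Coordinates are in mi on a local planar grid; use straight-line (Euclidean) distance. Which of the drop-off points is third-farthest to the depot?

Distances from the depot ((0.8, -0.8)):
Bravo: 4.3 mi
Charlie: 3.8 mi
Echo: 2.9 mi
Alpha: 2.6 mi
Delta: 1.7 mi
The third-farthest is Echo at 2.9 mi.

Echo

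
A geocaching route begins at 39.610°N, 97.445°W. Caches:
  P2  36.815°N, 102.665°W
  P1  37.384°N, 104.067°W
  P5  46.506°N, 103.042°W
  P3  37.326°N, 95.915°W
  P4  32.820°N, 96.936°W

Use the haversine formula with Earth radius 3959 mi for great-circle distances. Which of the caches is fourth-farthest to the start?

Distances from the start (39.610°N, 97.445°W):
P5: 553.6 mi
P4: 470.0 mi
P1: 389.6 mi
P2: 342.9 mi
P3: 178.2 mi
The fourth-farthest is P2 at 342.9 mi.

P2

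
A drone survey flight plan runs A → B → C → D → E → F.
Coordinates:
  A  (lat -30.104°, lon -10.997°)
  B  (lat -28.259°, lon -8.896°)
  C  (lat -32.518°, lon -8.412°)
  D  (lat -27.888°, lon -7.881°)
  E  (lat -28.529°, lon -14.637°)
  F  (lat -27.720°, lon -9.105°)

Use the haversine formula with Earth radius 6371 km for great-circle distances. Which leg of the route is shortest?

A–B

Leg distances:
A→B: 289.3 km
B→C: 475.8 km
C→D: 517.4 km
D→E: 665.7 km
E→F: 549.9 km
The shortest leg is A–B at 289.3 km.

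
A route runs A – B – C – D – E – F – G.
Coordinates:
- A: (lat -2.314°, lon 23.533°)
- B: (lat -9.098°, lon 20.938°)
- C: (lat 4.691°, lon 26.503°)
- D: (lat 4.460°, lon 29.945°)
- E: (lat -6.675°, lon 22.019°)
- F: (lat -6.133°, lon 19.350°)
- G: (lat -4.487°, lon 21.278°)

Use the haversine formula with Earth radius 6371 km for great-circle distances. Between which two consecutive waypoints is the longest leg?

B–C

Leg distances:
A→B: 807.1 km
B→C: 1652.7 km
C→D: 382.4 km
D→E: 1518.9 km
E→F: 301.0 km
F→G: 281.2 km
The longest leg is B–C at 1652.7 km.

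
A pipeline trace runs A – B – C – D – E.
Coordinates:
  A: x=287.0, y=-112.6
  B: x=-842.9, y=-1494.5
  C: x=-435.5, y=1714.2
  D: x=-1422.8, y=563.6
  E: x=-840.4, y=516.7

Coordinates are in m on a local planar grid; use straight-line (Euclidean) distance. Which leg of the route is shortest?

Leg distances:
A→B: 1785.0 m
B→C: 3234.5 m
C→D: 1516.1 m
D→E: 584.3 m
The shortest leg is D–E at 584.3 m.

D–E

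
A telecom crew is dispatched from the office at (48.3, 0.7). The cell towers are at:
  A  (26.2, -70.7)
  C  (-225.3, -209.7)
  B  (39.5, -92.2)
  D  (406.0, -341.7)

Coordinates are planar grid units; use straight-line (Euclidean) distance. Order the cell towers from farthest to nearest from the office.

Distance from the office at (48.3, 0.7) to each:
D (406.0, -341.7): 495.2
C (-225.3, -209.7): 345.1
B (39.5, -92.2): 93.3
A (26.2, -70.7): 74.7

D, C, B, A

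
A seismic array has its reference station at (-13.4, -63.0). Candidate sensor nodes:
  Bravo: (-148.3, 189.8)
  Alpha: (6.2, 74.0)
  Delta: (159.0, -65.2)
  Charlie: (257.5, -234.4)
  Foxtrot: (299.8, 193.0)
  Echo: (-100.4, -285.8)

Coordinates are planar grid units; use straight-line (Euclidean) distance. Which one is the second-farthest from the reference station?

Charlie

Distances from the reference station ((-13.4, -63.0)):
Foxtrot: 404.5
Charlie: 320.6
Bravo: 286.5
Echo: 239.2
Delta: 172.4
Alpha: 138.4
The second-farthest is Charlie at 320.6.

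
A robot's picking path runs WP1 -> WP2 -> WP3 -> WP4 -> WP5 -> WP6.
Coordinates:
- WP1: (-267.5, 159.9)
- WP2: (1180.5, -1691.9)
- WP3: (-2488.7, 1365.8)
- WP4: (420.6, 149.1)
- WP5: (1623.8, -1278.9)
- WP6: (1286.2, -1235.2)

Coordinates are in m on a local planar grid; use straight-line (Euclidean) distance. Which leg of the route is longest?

Leg distances:
WP1→WP2: 2350.7 m
WP2→WP3: 4776.2 m
WP3→WP4: 3153.5 m
WP4→WP5: 1867.3 m
WP5→WP6: 340.4 m
The longest leg is WP2–WP3 at 4776.2 m.

WP2–WP3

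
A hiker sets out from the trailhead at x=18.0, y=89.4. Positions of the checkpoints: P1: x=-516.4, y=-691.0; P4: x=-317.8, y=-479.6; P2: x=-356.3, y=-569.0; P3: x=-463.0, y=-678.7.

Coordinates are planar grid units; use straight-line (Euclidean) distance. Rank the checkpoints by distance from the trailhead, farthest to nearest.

P1, P3, P2, P4

Distances from the trailhead:
P1 x=-516.4, y=-691.0: 945.8
P3 x=-463.0, y=-678.7: 906.3
P2 x=-356.3, y=-569.0: 757.4
P4 x=-317.8, y=-479.6: 660.7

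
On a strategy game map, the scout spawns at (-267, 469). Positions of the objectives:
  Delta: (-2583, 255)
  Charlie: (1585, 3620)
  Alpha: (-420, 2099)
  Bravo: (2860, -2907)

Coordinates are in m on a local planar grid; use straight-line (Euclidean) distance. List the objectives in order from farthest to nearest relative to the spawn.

Bravo, Charlie, Delta, Alpha

Computing each straight-line distance from (-267, 469):
Bravo (2860, -2907): 4601.7 m
Charlie (1585, 3620): 3655.0 m
Delta (-2583, 255): 2325.9 m
Alpha (-420, 2099): 1637.2 m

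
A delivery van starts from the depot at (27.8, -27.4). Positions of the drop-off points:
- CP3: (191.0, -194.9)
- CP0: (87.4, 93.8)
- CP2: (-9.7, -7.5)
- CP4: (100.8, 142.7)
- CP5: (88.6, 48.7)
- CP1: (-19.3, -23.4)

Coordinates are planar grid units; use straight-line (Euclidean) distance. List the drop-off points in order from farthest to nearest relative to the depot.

CP3, CP4, CP0, CP5, CP1, CP2

Computing each straight-line distance from (27.8, -27.4):
CP3 (191.0, -194.9): 233.9
CP4 (100.8, 142.7): 185.1
CP0 (87.4, 93.8): 135.1
CP5 (88.6, 48.7): 97.4
CP1 (-19.3, -23.4): 47.3
CP2 (-9.7, -7.5): 42.5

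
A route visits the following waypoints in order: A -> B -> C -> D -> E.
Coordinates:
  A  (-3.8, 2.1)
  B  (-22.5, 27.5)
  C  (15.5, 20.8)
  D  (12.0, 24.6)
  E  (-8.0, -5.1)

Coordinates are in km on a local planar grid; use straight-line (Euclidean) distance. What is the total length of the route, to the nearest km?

Leg distances:
A→B: 31.5 km  (cumulative 31.5 km)
B→C: 38.6 km  (cumulative 70.1 km)
C→D: 5.2 km  (cumulative 75.3 km)
D→E: 35.8 km  (cumulative 111.1 km)
Total route length ≈ 111 km.

111 km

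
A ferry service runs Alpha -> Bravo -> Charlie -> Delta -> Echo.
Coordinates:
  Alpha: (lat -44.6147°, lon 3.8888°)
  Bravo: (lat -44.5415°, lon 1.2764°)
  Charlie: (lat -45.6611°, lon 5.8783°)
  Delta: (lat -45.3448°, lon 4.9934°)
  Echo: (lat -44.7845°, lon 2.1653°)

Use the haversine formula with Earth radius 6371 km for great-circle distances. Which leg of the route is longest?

Bravo–Charlie

Leg distances:
Alpha→Bravo: 207.1 km
Bravo→Charlie: 382.0 km
Charlie→Delta: 77.4 km
Delta→Echo: 230.7 km
The longest leg is Bravo–Charlie at 382.0 km.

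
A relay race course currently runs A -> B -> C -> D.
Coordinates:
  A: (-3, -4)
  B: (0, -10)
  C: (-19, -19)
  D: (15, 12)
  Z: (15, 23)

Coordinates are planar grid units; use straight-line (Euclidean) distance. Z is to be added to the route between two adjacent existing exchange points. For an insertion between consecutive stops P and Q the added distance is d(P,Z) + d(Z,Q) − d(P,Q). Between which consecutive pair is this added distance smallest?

Added distance for inserting Z between each consecutive pair:
A–B: 62.0
B–C: 69.3
C–D: 19.0
Smallest added distance is 19.0, inserting between C and D.

between C and D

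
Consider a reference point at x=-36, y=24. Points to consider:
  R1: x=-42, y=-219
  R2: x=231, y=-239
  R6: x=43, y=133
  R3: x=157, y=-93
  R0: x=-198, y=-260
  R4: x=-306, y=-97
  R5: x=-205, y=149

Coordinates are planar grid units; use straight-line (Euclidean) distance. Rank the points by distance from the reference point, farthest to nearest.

Distances from the reference point:
R2 x=231, y=-239: 374.8
R0 x=-198, y=-260: 327.0
R4 x=-306, y=-97: 295.9
R1 x=-42, y=-219: 243.1
R3 x=157, y=-93: 225.7
R5 x=-205, y=149: 210.2
R6 x=43, y=133: 134.6

R2, R0, R4, R1, R3, R5, R6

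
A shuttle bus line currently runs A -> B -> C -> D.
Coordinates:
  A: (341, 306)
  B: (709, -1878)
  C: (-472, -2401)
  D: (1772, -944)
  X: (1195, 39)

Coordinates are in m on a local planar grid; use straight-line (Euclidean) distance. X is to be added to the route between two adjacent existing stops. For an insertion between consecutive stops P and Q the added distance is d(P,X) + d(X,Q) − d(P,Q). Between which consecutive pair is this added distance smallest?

Added distance for inserting X between each consecutive pair:
A–B: 657.6 m
B–C: 3641.1 m
C–D: 1419.4 m
Smallest added distance is 657.6 m, inserting between A and B.

between A and B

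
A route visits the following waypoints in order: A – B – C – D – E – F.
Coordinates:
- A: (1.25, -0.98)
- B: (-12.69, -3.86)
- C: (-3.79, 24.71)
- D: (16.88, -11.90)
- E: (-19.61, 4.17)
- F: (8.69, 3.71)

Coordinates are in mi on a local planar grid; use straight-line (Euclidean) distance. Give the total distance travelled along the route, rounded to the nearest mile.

Leg distances:
A→B: 14.2 mi  (cumulative 14.2 mi)
B→C: 29.9 mi  (cumulative 44.2 mi)
C→D: 42.0 mi  (cumulative 86.2 mi)
D→E: 39.9 mi  (cumulative 126.1 mi)
E→F: 28.3 mi  (cumulative 154.4 mi)
Total route length ≈ 154 mi.

154 mi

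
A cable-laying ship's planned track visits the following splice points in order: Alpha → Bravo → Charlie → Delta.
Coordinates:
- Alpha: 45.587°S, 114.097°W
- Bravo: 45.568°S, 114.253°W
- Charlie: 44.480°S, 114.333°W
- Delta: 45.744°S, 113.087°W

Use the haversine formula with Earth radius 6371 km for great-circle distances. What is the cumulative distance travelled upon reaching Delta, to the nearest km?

305 km

Leg distances:
Alpha→Bravo: 12.3 km  (cumulative 12.3 km)
Bravo→Charlie: 121.1 km  (cumulative 133.5 km)
Charlie→Delta: 171.2 km  (cumulative 304.7 km)
Cumulative distance at Delta ≈ 305 km.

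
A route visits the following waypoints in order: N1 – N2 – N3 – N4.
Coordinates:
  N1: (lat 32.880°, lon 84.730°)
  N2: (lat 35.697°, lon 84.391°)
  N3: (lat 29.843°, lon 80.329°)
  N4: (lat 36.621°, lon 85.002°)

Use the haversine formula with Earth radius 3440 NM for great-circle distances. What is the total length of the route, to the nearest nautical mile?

1046 NM

Leg distances:
N1→N2: 170.0 NM  (cumulative 170.0 NM)
N2→N3: 406.8 NM  (cumulative 576.8 NM)
N3→N4: 469.6 NM  (cumulative 1046.4 NM)
Total route length ≈ 1046 NM.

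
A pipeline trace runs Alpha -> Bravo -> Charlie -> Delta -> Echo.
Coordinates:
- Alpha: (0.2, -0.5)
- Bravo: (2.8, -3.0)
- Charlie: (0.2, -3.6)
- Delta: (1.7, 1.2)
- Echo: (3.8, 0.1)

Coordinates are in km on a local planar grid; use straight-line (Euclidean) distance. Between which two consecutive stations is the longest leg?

Charlie–Delta

Leg distances:
Alpha→Bravo: 3.6 km
Bravo→Charlie: 2.7 km
Charlie→Delta: 5.0 km
Delta→Echo: 2.4 km
The longest leg is Charlie–Delta at 5.0 km.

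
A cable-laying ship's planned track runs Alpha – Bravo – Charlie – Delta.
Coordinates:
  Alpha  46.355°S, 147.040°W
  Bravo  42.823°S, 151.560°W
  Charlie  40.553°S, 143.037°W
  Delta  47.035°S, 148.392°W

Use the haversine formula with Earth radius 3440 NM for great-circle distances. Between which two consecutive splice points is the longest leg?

Charlie–Delta

Leg distances:
Alpha→Bravo: 286.8 NM
Bravo→Charlie: 405.5 NM
Charlie→Delta: 452.9 NM
The longest leg is Charlie–Delta at 452.9 NM.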